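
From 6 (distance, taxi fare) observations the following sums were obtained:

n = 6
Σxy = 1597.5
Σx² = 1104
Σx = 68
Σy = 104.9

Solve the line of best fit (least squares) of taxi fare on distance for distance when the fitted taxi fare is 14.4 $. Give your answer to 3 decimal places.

8.818

Sxx = Σx² − (Σx)²/n = 1104 − 770.666667 = 333.333333
Sxy = Σxy − (Σx)(Σy)/n = 1597.5 − 1188.866667 = 408.633333
b = Sxy/Sxx = 408.633333/333.333333 = 1.2259
a = ȳ − b·x̄ = 17.483333 − 1.2259·11.333333 = 3.5898
Set a + b·x = 14.4: x = (14.4 − 3.5898) / 1.2259 = 8.818174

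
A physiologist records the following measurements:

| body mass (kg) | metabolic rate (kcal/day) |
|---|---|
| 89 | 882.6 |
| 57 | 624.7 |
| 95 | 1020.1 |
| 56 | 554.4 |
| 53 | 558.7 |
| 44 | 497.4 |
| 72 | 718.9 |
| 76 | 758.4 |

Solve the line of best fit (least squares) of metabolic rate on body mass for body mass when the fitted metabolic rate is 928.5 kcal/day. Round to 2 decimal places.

n = 8, Σx = 542, Σy = 5615.2, Σxy = 403011.1, Σx² = 39036
Sxx = Σx² − (Σx)²/n = 39036 − 36720.5 = 2315.5
Sxy = Σxy − (Σx)(Σy)/n = 403011.1 − 380429.8 = 22581.3
b = Sxy/Sxx = 22581.3/2315.5 = 9.752235
a = ȳ − b·x̄ = 701.9 − 9.752235·67.75 = 41.186083
Set a + b·x = 928.5: x = (928.5 − 41.186083) / 9.752235 = 90.985699

90.99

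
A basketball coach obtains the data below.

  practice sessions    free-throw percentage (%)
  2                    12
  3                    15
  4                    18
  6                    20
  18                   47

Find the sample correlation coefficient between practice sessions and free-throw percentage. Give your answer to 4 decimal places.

0.9981

n = 5, Σx = 33, Σy = 112, Σxy = 1107, Σx² = 389, Σy² = 3302
Sxx = Σx² − (Σx)²/n = 389 − 217.8 = 171.2
Sxy = Σxy − (Σx)(Σy)/n = 1107 − 739.2 = 367.8
Syy = Σy² − (Σy)²/n = 3302 − 2508.8 = 793.2
r = Sxy/√(Sxx·Syy) = 367.8/√(135795.84) = 367.8/368.504871 = 0.998087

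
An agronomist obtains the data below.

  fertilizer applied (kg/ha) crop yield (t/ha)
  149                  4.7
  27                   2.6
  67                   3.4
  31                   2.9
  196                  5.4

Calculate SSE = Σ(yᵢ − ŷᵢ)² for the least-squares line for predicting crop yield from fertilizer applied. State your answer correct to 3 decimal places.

n = 5, Σx = 470, Σy = 19, Σxy = 2146.6, Σx² = 66796, Σy² = 77.98
Sxx = Σx² − (Σx)²/n = 66796 − 44180 = 22616
Sxy = Σxy − (Σx)(Σy)/n = 2146.6 − 1786 = 360.6
Syy = Σy² − (Σy)²/n = 77.98 − 72.2 = 5.78
b = Sxy/Sxx = 360.6/22616 = 0.015944
SSE = Syy − b·Sxy = 5.78 − 0.015944·360.6 = 0.030426

0.030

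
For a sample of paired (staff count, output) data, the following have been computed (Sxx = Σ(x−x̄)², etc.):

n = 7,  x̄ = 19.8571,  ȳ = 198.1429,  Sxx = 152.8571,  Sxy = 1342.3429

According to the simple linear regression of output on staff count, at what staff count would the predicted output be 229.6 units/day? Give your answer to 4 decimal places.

23.4392

b = Sxy/Sxx = 1342.3429/152.8571 = 8.781685
a = ȳ − b·x̄ = 198.1429 − 8.781685·19.8571 = 23.764103
Set a + b·x = 229.6: x = (229.6 − 23.764103) / 8.781685 = 23.439226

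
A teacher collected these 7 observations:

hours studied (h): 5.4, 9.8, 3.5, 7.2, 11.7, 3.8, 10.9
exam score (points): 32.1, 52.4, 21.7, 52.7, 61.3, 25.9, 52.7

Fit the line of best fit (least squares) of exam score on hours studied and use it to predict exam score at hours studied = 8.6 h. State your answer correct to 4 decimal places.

n = 7, Σx = 52.3, Σy = 298.8, Σxy = 2532.31, Σx² = 459.43
Sxx = Σx² − (Σx)²/n = 459.43 − 390.755714 = 68.674286
Sxy = Σxy − (Σx)(Σy)/n = 2532.31 − 2232.462857 = 299.847143
b = Sxy/Sxx = 299.847143/68.674286 = 4.366222
a = ȳ − b·x̄ = 42.685714 − 4.366222·7.471429 = 10.063802
ŷ(8.6) = a + b·8.6 = 10.063802 + 4.366222·8.6 = 47.613307

47.6133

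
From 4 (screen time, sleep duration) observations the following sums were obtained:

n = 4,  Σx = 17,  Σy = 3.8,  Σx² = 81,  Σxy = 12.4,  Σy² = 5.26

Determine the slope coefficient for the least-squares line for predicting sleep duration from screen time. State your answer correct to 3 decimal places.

Sxx = Σx² − (Σx)²/n = 81 − 72.25 = 8.75
Sxy = Σxy − (Σx)(Σy)/n = 12.4 − 16.15 = -3.75
b = Sxy/Sxx = -3.75/8.75 = -0.428571

-0.429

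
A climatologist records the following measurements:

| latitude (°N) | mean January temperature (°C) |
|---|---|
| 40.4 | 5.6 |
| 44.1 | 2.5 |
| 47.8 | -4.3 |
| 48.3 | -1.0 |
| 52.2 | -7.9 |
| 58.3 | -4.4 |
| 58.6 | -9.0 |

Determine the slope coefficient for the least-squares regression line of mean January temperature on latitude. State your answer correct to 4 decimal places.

-0.6709

n = 7, Σx = 349.7, Σy = -18.5, Σxy = -1113.65, Σx² = 17752.39
Sxx = Σx² − (Σx)²/n = 17752.39 − 17470.012857 = 282.377143
Sxy = Σxy − (Σx)(Σy)/n = -1113.65 − (-924.207143) = -189.442857
b = Sxy/Sxx = -189.442857/282.377143 = -0.670886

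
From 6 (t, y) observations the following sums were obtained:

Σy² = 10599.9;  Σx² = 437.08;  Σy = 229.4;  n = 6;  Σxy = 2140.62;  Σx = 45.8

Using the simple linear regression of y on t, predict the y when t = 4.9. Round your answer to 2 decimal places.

Sxx = Σx² − (Σx)²/n = 437.08 − 349.606667 = 87.473333
Sxy = Σxy − (Σx)(Σy)/n = 2140.62 − 1751.086667 = 389.533333
b = Sxy/Sxx = 389.533333/87.473333 = 4.453167
a = ȳ − b·x̄ = 38.233333 − 4.453167·7.633333 = 4.240828
ŷ(4.9) = a + b·4.9 = 4.240828 + 4.453167·4.9 = 26.061344

26.06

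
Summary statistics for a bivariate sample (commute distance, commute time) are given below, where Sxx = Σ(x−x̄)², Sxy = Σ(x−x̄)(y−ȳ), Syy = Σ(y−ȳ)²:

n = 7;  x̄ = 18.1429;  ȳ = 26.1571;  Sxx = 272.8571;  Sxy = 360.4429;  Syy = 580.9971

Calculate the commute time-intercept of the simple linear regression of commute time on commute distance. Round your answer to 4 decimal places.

b = Sxy/Sxx = 360.4429/272.8571 = 1.320995
a = ȳ − b·x̄ = 26.1571 − 1.320995·18.1429 = 2.190417

2.1904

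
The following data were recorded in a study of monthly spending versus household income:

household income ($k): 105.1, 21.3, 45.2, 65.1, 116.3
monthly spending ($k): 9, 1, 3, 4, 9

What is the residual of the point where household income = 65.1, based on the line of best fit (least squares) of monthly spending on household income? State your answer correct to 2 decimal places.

n = 5, Σx = 353, Σy = 26, Σxy = 2409.9, Σx² = 31306.44
Sxx = Σx² − (Σx)²/n = 31306.44 − 24921.8 = 6384.64
Sxy = Σxy − (Σx)(Σy)/n = 2409.9 − 1835.6 = 574.3
b = Sxy/Sxx = 574.3/6384.64 = 0.089950
a = ȳ − b·x̄ = 5.2 − 0.089950·70.6 = -1.150488
ŷ(65.1) = -1.150488 + 0.089950·65.1 = 4.705274
residual = y − ŷ = 4 − 4.705274 = -0.705274

-0.71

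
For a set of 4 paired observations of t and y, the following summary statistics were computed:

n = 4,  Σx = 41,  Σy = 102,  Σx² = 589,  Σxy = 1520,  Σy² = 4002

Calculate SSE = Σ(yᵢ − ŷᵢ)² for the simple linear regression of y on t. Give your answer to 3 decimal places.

66.776

Sxx = Σx² − (Σx)²/n = 589 − 420.25 = 168.75
Sxy = Σxy − (Σx)(Σy)/n = 1520 − 1045.5 = 474.5
Syy = Σy² − (Σy)²/n = 4002 − 2601 = 1401
b = Sxy/Sxx = 474.5/168.75 = 2.811852
SSE = Syy − b·Sxy = 1401 − 2.811852·474.5 = 66.776296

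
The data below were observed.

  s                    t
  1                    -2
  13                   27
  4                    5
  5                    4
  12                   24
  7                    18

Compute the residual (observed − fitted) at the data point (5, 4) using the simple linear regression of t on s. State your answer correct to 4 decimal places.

-3.7394

n = 6, Σx = 42, Σy = 76, Σxy = 803, Σx² = 404
Sxx = Σx² − (Σx)²/n = 404 − 294 = 110
Sxy = Σxy − (Σx)(Σy)/n = 803 − 532 = 271
b = Sxy/Sxx = 271/110 = 2.463636
a = ȳ − b·x̄ = 12.666667 − 2.463636·7 = -4.578788
ŷ(5) = -4.578788 + 2.463636·5 = 7.739394
residual = y − ŷ = 4 − 7.739394 = -3.739394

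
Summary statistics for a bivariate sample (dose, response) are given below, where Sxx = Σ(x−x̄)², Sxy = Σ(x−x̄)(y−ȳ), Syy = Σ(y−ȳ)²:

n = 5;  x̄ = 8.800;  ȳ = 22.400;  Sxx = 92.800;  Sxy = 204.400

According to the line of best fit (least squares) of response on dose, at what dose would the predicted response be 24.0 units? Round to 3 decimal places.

9.526

b = Sxy/Sxx = 204.4/92.8 = 2.202586
a = ȳ − b·x̄ = 22.4 − 2.202586·8.8 = 3.017241
Set a + b·x = 24.0: x = (24.0 − 3.017241) / 2.202586 = 9.526419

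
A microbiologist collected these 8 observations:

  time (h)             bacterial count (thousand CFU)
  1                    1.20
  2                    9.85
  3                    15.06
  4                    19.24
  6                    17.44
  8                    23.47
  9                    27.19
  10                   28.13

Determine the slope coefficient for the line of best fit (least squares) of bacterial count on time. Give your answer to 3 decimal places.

n = 8, Σx = 43, Σy = 141.58, Σxy = 961.45, Σx² = 311
Sxx = Σx² − (Σx)²/n = 311 − 231.125 = 79.875
Sxy = Σxy − (Σx)(Σy)/n = 961.45 − 760.9925 = 200.4575
b = Sxy/Sxx = 200.4575/79.875 = 2.509640

2.510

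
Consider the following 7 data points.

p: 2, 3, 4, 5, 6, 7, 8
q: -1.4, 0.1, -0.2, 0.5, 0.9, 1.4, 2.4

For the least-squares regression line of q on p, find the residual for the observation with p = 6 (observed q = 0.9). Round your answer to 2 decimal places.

-0.17

n = 7, Σx = 35, Σy = 3.7, Σxy = 33.6, Σx² = 203
Sxx = Σx² − (Σx)²/n = 203 − 175 = 28
Sxy = Σxy − (Σx)(Σy)/n = 33.6 − 18.5 = 15.1
b = Sxy/Sxx = 15.1/28 = 0.539286
a = ȳ − b·x̄ = 0.528571 − 0.539286·5 = -2.167857
ŷ(6) = -2.167857 + 0.539286·6 = 1.067857
residual = y − ŷ = 0.9 − 1.067857 = -0.167857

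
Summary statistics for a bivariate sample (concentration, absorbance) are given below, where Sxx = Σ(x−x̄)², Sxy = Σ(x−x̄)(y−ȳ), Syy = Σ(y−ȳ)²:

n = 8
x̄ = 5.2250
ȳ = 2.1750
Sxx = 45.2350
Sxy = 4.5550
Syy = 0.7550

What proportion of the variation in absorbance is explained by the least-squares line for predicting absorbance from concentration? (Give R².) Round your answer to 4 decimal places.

0.6075

R² = Sxy²/(Sxx·Syy) = (4.555)²/(45.235·0.755) = 0.607512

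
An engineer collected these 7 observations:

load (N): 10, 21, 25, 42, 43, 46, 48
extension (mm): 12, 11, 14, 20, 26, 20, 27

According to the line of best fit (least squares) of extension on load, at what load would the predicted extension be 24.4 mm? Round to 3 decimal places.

n = 7, Σx = 235, Σy = 130, Σxy = 4875, Σx² = 9199
Sxx = Σx² − (Σx)²/n = 9199 − 7889.285714 = 1309.714286
Sxy = Σxy − (Σx)(Σy)/n = 4875 − 4364.285714 = 510.714286
b = Sxy/Sxx = 510.714286/1309.714286 = 0.389943
a = ȳ − b·x̄ = 18.571429 − 0.389943·33.571429 = 5.480476
Set a + b·x = 24.4: x = (24.4 − 5.480476) / 0.389943 = 48.518657

48.519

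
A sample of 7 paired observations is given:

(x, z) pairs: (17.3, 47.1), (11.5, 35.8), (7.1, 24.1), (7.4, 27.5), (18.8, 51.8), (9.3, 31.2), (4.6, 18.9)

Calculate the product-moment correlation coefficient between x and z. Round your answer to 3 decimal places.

0.996

n = 7, Σx = 76, Σy = 236.4, Σxy = 2952.08, Σx² = 997.8, Σy² = 8851
Sxx = Σx² − (Σx)²/n = 997.8 − 825.142857 = 172.657143
Sxy = Σxy − (Σx)(Σy)/n = 2952.08 − 2566.628571 = 385.451429
Syy = Σy² − (Σy)²/n = 8851 − 7983.565714 = 867.434286
r = Sxy/√(Sxx·Syy) = 385.451429/√(149768.725388) = 385.451429/386.999645 = 0.995999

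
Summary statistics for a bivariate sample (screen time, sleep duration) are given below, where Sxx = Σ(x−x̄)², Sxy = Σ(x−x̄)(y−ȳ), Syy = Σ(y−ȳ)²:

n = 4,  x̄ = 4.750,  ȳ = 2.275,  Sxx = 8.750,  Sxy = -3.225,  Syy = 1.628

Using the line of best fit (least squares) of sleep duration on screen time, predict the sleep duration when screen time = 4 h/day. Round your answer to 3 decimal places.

b = Sxy/Sxx = -3.225/8.75 = -0.368571
a = ȳ − b·x̄ = 2.275 − (-0.368571)·4.75 = 4.025714
ŷ(4) = a + b·4 = 4.025714 + (-0.368571)·4 = 2.551429

2.551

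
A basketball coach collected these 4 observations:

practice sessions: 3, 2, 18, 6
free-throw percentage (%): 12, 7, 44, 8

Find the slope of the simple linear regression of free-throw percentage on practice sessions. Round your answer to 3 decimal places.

2.306

n = 4, Σx = 29, Σy = 71, Σxy = 890, Σx² = 373
Sxx = Σx² − (Σx)²/n = 373 − 210.25 = 162.75
Sxy = Σxy − (Σx)(Σy)/n = 890 − 514.75 = 375.25
b = Sxy/Sxx = 375.25/162.75 = 2.305684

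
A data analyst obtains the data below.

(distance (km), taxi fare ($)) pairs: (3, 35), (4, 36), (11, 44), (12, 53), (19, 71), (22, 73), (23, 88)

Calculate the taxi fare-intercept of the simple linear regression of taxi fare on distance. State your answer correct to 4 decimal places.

24.4979

n = 7, Σx = 94, Σy = 400, Σxy = 6348, Σx² = 1664
Sxx = Σx² − (Σx)²/n = 1664 − 1262.285714 = 401.714286
Sxy = Σxy − (Σx)(Σy)/n = 6348 − 5371.428571 = 976.571429
b = Sxy/Sxx = 976.571429/401.714286 = 2.431010
a = ȳ − b·x̄ = 57.142857 − 2.431010·13.428571 = 24.497866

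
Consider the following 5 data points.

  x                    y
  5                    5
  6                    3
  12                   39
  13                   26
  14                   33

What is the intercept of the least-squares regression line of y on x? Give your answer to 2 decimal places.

n = 5, Σx = 50, Σy = 106, Σxy = 1311, Σx² = 570
Sxx = Σx² − (Σx)²/n = 570 − 500 = 70
Sxy = Σxy − (Σx)(Σy)/n = 1311 − 1060 = 251
b = Sxy/Sxx = 251/70 = 3.585714
a = ȳ − b·x̄ = 21.2 − 3.585714·10 = -14.657143

-14.66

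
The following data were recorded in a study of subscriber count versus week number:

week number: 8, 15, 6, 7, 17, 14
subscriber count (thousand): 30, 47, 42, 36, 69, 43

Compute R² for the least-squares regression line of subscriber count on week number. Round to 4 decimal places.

0.5912

n = 6, Σx = 67, Σy = 267, Σxy = 3224, Σx² = 859, Σy² = 12779
Sxx = Σx² − (Σx)²/n = 859 − 748.166667 = 110.833333
Sxy = Σxy − (Σx)(Σy)/n = 3224 − 2981.5 = 242.5
Syy = Σy² − (Σy)²/n = 12779 − 11881.5 = 897.5
R² = Sxy²/(Sxx·Syy) = (242.5)²/(110.833333·897.5) = 0.591179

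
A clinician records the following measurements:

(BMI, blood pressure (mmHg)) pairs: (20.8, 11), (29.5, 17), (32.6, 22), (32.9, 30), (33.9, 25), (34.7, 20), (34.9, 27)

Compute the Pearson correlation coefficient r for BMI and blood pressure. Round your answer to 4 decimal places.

n = 7, Σx = 219.3, Σy = 152, Σxy = 4918.3, Σx² = 7019.37, Σy² = 3548
Sxx = Σx² − (Σx)²/n = 7019.37 − 6870.355714 = 149.014286
Sxy = Σxy − (Σx)(Σy)/n = 4918.3 − 4761.942857 = 156.357143
Syy = Σy² − (Σy)²/n = 3548 − 3300.571429 = 247.428571
r = Sxy/√(Sxx·Syy) = 156.357143/√(36870.391837) = 156.357143/192.016645 = 0.814290

0.8143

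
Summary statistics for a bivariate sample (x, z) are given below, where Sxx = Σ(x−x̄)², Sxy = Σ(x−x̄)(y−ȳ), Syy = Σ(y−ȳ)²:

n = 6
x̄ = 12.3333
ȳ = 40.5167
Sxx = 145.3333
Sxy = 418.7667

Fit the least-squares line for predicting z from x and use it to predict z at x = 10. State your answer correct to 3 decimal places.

b = Sxy/Sxx = 418.7667/145.3333 = 2.881423
a = ȳ − b·x̄ = 40.5167 − 2.881423·12.3333 = 4.979247
ŷ(10) = a + b·10 = 4.979247 + 2.881423·10 = 33.793476

33.793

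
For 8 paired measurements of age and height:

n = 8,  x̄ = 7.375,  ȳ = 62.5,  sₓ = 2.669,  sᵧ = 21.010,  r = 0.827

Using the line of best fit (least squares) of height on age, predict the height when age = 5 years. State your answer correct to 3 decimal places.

47.039

b = r · sᵧ/sₓ = 0.827 · 21.01/2.669 = 6.510030
a = ȳ − b·x̄ = 62.5 − 6.510030·7.375 = 14.488529
ŷ(5) = a + b·5 = 14.488529 + 6.510030·5 = 47.038679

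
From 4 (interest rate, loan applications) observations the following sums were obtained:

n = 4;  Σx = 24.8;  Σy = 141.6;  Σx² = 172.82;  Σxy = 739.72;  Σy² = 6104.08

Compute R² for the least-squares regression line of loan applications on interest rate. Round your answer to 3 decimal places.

Sxx = Σx² − (Σx)²/n = 172.82 − 153.76 = 19.06
Sxy = Σxy − (Σx)(Σy)/n = 739.72 − 877.92 = -138.2
Syy = Σy² − (Σy)²/n = 6104.08 − 5012.64 = 1091.44
R² = Sxy²/(Sxx·Syy) = (-138.2)²/(19.06·1091.44) = 0.918107

0.918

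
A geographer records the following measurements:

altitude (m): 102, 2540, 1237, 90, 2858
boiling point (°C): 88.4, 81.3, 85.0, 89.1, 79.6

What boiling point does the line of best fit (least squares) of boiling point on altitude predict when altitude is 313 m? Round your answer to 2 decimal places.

n = 5, Σx = 6827, Σy = 423.4, Σxy = 556179.6, Σx² = 16168437
Sxx = Σx² − (Σx)²/n = 16168437 − 9321585.8 = 6846851.2
Sxy = Σxy − (Σx)(Σy)/n = 556179.6 − 578110.36 = -21930.76
b = Sxy/Sxx = -21930.76/6846851.2 = -0.003203
a = ȳ − b·x̄ = 84.68 − (-0.003203)·1365.4 = 89.053435
ŷ(313) = a + b·313 = 89.053435 + (-0.003203)·313 = 88.050883

88.05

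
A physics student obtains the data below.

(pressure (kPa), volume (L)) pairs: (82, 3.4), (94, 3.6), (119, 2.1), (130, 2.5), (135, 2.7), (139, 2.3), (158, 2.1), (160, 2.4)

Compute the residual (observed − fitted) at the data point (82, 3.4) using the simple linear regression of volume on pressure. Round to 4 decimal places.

n = 8, Σx = 1017, Σy = 21.1, Σxy = 2592.1, Σx² = 134731
Sxx = Σx² − (Σx)²/n = 134731 − 129286.125 = 5444.875
Sxy = Σxy − (Σx)(Σy)/n = 2592.1 − 2682.3375 = -90.2375
b = Sxy/Sxx = -90.2375/5444.875 = -0.016573
a = ȳ − b·x̄ = 2.6375 − (-0.016573)·127.125 = 4.744333
ŷ(82) = 4.744333 + (-0.016573)·82 = 3.385353
residual = y − ŷ = 3.4 − 3.385353 = 0.014647

0.0146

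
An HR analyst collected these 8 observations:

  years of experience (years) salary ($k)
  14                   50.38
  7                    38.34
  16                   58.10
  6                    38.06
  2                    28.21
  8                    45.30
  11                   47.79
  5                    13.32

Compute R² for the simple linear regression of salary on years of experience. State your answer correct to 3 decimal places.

0.696

n = 8, Σx = 69, Σy = 319.5, Σxy = 3142.77, Σx² = 751, Σy² = 14141.4742
Sxx = Σx² − (Σx)²/n = 751 − 595.125 = 155.875
Sxy = Σxy − (Σx)(Σy)/n = 3142.77 − 2755.6875 = 387.0825
Syy = Σy² − (Σy)²/n = 14141.4742 − 12760.03125 = 1381.44295
R² = Sxy²/(Sxx·Syy) = (387.0825)²/(155.875·1381.44295) = 0.695821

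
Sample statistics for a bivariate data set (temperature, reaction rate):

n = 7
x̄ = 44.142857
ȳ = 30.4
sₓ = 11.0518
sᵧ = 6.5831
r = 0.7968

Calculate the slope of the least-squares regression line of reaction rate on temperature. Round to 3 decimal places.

b = r · sᵧ/sₓ = 0.7968 · 6.5831/11.0518 = 0.474621

0.475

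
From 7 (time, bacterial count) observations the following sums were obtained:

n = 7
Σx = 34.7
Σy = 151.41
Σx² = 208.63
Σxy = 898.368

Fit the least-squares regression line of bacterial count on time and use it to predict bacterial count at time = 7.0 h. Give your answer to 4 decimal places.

Sxx = Σx² − (Σx)²/n = 208.63 − 172.012857 = 36.617143
Sxy = Σxy − (Σx)(Σy)/n = 898.368 − 750.561 = 147.807
b = Sxy/Sxx = 147.807/36.617143 = 4.036552
a = ȳ − b·x̄ = 21.63 − 4.036552·4.957143 = 1.620235
ŷ(7.0) = a + b·7.0 = 1.620235 + 4.036552·7 = 29.876099

29.8761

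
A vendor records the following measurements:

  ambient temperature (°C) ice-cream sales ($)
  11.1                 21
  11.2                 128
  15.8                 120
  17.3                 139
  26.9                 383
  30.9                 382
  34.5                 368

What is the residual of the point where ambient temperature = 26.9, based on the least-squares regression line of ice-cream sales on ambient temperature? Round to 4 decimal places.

75.7717

n = 7, Σx = 147.7, Σy = 1541, Σxy = 40769.9, Σx² = 3666.25
Sxx = Σx² − (Σx)²/n = 3666.25 − 3116.47 = 549.78
Sxy = Σxy − (Σx)(Σy)/n = 40769.9 − 32515.1 = 8254.8
b = Sxy/Sxx = 8254.8/549.78 = 15.014733
a = ȳ − b·x̄ = 220.142857 − 15.014733·21.1 = -96.668013
ŷ(26.9) = -96.668013 + 15.014733·26.9 = 307.228310
residual = y − ŷ = 383 − 307.228310 = 75.771690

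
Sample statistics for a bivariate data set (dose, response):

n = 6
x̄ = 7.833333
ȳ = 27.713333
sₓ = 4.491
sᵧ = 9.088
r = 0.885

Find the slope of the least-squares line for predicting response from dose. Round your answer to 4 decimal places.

1.7909

b = r · sᵧ/sₓ = 0.885 · 9.088/4.491 = 1.790888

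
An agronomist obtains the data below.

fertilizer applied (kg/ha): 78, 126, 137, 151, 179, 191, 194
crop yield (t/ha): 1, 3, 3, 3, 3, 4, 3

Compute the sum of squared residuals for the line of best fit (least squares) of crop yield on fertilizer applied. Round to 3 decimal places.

1.530

n = 7, Σx = 1056, Σy = 20, Σxy = 3203, Σx² = 169688, Σy² = 62
Sxx = Σx² − (Σx)²/n = 169688 − 159305.142857 = 10382.857143
Sxy = Σxy − (Σx)(Σy)/n = 3203 − 3017.142857 = 185.857143
Syy = Σy² − (Σy)²/n = 62 − 57.142857 = 4.857143
b = Sxy/Sxx = 185.857143/10382.857143 = 0.017900
SSE = Syy − b·Sxy = 4.857143 − 0.017900·185.857143 = 1.530228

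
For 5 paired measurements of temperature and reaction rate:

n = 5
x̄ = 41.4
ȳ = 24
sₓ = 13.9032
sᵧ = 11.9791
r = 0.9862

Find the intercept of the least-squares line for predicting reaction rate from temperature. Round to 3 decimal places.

-11.178

b = r · sᵧ/sₓ = 0.9862 · 11.9791/13.9032 = 0.849717
a = ȳ − b·x̄ = 24 − 0.849717·41.4 = -11.178293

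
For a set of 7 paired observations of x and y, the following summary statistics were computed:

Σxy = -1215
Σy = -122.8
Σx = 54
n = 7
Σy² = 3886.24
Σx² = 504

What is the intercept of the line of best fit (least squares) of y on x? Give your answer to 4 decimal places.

6.0765

Sxx = Σx² − (Σx)²/n = 504 − 416.571429 = 87.428571
Sxy = Σxy − (Σx)(Σy)/n = -1215 − (-947.314286) = -267.685714
b = Sxy/Sxx = -267.685714/87.428571 = -3.061765
a = ȳ − b·x̄ = -17.542857 − (-3.061765)·7.714286 = 6.076471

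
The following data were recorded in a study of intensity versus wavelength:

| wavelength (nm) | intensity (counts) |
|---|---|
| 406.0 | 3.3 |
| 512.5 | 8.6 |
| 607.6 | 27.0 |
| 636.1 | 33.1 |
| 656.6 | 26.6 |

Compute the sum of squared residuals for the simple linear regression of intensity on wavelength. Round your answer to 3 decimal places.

n = 5, Σx = 2818.8, Σy = 98.6, Σxy = 60672.97, Σx² = 1632416.78, Σy² = 2617.02
Sxx = Σx² − (Σx)²/n = 1632416.78 − 1589126.688 = 43290.092
Sxy = Σxy − (Σx)(Σy)/n = 60672.97 − 55586.736 = 5086.234
Syy = Σy² − (Σy)²/n = 2617.02 − 1944.392 = 672.628
b = Sxy/Sxx = 5086.234/43290.092 = 0.117492
SSE = Syy − b·Sxy = 672.628 − 0.117492·5086.234 = 75.036840

75.037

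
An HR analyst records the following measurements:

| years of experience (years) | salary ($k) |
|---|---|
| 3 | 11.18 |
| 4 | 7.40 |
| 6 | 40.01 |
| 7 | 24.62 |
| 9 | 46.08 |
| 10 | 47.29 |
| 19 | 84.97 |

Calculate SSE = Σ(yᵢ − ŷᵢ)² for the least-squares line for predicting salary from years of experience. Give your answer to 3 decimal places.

n = 7, Σx = 58, Σy = 261.55, Σxy = 2977.59, Σx² = 652, Σy² = 13966.3083
Sxx = Σx² − (Σx)²/n = 652 − 480.571429 = 171.428571
Sxy = Σxy − (Σx)(Σy)/n = 2977.59 − 2167.128571 = 810.461429
Syy = Σy² − (Σy)²/n = 13966.3083 − 9772.628929 = 4193.679371
b = Sxy/Sxx = 810.461429/171.428571 = 4.727692
SSE = Syy − b·Sxy = 4193.679371 − 4.727692·810.461429 = 362.067629

362.068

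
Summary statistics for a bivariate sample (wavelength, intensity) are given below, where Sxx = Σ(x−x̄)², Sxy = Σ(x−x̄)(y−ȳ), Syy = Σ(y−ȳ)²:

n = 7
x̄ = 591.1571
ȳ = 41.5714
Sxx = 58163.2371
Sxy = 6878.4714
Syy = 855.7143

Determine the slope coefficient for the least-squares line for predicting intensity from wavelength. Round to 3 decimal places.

0.118

b = Sxy/Sxx = 6878.4714/58163.2371 = 0.118261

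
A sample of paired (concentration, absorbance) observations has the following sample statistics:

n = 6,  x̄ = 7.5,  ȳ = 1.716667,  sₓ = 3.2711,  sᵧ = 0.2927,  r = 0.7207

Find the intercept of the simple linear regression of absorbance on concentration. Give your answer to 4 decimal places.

1.2330

b = r · sᵧ/sₓ = 0.7207 · 0.2927/3.2711 = 0.064489
a = ȳ − b·x̄ = 1.716667 − 0.064489·7.5 = 1.233002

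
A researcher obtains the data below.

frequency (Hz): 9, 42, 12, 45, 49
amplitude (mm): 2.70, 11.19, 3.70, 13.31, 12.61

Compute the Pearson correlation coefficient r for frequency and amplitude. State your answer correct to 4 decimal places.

n = 5, Σx = 157, Σy = 43.51, Σxy = 1755.52, Σx² = 6415, Σy² = 482.3643
Sxx = Σx² − (Σx)²/n = 6415 − 4929.8 = 1485.2
Sxy = Σxy − (Σx)(Σy)/n = 1755.52 − 1366.214 = 389.306
Syy = Σy² − (Σy)²/n = 482.3643 − 378.62402 = 103.74028
r = Sxy/√(Sxx·Syy) = 389.306/√(154075.063856) = 389.306/392.523966 = 0.991802

0.9918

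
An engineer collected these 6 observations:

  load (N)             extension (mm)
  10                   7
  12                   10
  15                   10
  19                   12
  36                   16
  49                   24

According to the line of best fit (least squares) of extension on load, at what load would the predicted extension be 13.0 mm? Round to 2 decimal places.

n = 6, Σx = 141, Σy = 79, Σxy = 2320, Σx² = 4527
Sxx = Σx² − (Σx)²/n = 4527 − 3313.5 = 1213.5
Sxy = Σxy − (Σx)(Σy)/n = 2320 − 1856.5 = 463.5
b = Sxy/Sxx = 463.5/1213.5 = 0.381953
a = ȳ − b·x̄ = 13.166667 − 0.381953·23.5 = 4.190770
Set a + b·x = 13.0: x = (13.0 − 4.190770) / 0.381953 = 23.063646

23.06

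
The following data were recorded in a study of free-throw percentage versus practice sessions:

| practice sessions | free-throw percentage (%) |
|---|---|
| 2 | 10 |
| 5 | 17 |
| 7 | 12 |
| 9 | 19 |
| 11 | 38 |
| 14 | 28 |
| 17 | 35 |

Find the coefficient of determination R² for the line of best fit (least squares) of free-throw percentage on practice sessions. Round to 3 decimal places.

0.701

n = 7, Σx = 65, Σy = 159, Σxy = 1765, Σx² = 765, Σy² = 4347
Sxx = Σx² − (Σx)²/n = 765 − 603.571429 = 161.428571
Sxy = Σxy − (Σx)(Σy)/n = 1765 − 1476.428571 = 288.571429
Syy = Σy² − (Σy)²/n = 4347 − 3611.571429 = 735.428571
R² = Sxy²/(Sxx·Syy) = (288.571429)²/(161.428571·735.428571) = 0.701432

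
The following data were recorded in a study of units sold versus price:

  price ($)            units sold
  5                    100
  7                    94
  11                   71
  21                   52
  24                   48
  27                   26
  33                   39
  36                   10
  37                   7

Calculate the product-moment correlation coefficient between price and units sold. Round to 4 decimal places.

n = 9, Σx = 201, Σy = 447, Σxy = 6791, Σx² = 5695, Σy² = 31231
Sxx = Σx² − (Σx)²/n = 5695 − 4489 = 1206
Sxy = Σxy − (Σx)(Σy)/n = 6791 − 9983 = -3192
Syy = Σy² − (Σy)²/n = 31231 − 22201 = 9030
r = Sxy/√(Sxx·Syy) = -3192/√(10890180) = -3192/3300.027273 = -0.967265

-0.9673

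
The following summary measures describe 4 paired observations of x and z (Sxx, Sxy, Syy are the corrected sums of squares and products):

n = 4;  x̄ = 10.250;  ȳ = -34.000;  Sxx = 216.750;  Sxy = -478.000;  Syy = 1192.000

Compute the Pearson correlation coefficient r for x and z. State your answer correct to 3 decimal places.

r = Sxy/√(Sxx·Syy) = -478/√(258366) = -478/508.297157 = -0.940395

-0.940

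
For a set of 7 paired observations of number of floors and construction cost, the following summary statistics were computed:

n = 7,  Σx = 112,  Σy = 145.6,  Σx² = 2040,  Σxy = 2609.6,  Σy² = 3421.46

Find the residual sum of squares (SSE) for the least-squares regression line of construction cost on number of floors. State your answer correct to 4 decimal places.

Sxx = Σx² − (Σx)²/n = 2040 − 1792 = 248
Sxy = Σxy − (Σx)(Σy)/n = 2609.6 − 2329.6 = 280
Syy = Σy² − (Σy)²/n = 3421.46 − 3028.48 = 392.98
b = Sxy/Sxx = 280/248 = 1.129032
SSE = Syy − b·Sxy = 392.98 − 1.129032·280 = 76.850968

76.8510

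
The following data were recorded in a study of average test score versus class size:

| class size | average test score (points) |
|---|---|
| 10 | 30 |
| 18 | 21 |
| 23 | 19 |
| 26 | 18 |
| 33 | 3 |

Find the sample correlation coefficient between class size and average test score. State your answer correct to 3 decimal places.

-0.952

n = 5, Σx = 110, Σy = 91, Σxy = 1682, Σx² = 2718, Σy² = 2035
Sxx = Σx² − (Σx)²/n = 2718 − 2420 = 298
Sxy = Σxy − (Σx)(Σy)/n = 1682 − 2002 = -320
Syy = Σy² − (Σy)²/n = 2035 − 1656.2 = 378.8
r = Sxy/√(Sxx·Syy) = -320/√(112882.4) = -320/335.979761 = -0.952438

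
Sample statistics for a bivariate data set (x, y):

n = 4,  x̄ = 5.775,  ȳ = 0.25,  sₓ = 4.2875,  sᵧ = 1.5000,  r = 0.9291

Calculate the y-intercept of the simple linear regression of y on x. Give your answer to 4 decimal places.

-1.6272

b = r · sᵧ/sₓ = 0.9291 · 1.5/4.2875 = 0.325050
a = ȳ − b·x̄ = 0.25 − 0.325050·5.775 = -1.627161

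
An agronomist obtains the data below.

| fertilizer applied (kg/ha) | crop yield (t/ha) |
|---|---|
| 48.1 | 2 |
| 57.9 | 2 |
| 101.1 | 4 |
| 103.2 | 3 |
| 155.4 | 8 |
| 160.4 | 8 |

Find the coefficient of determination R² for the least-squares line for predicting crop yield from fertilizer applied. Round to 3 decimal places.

0.921

n = 6, Σx = 626.1, Σy = 27, Σxy = 3452.4, Σx² = 76414.79, Σy² = 161
Sxx = Σx² − (Σx)²/n = 76414.79 − 65333.535 = 11081.255
Sxy = Σxy − (Σx)(Σy)/n = 3452.4 − 2817.45 = 634.95
Syy = Σy² − (Σy)²/n = 161 − 121.5 = 39.5
R² = Sxy²/(Sxx·Syy) = (634.95)²/(11081.255·39.5) = 0.921071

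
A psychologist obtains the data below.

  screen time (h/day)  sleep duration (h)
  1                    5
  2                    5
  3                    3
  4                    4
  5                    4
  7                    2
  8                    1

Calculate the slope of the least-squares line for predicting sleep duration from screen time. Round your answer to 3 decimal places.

-0.529

n = 7, Σx = 30, Σy = 24, Σxy = 82, Σx² = 168
Sxx = Σx² − (Σx)²/n = 168 − 128.571429 = 39.428571
Sxy = Σxy − (Σx)(Σy)/n = 82 − 102.857143 = -20.857143
b = Sxy/Sxx = -20.857143/39.428571 = -0.528986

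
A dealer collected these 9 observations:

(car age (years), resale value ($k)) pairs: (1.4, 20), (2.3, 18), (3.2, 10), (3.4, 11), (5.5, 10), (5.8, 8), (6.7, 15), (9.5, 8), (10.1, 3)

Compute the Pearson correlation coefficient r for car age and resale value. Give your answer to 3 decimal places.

-0.773

n = 9, Σx = 47.9, Σy = 103, Σxy = 447, Σx² = 330.09, Σy² = 1407
Sxx = Σx² − (Σx)²/n = 330.09 − 254.934444 = 75.155556
Sxy = Σxy − (Σx)(Σy)/n = 447 − 548.188889 = -101.188889
Syy = Σy² − (Σy)²/n = 1407 − 1178.777778 = 228.222222
r = Sxy/√(Sxx·Syy) = -101.188889/√(17152.167901) = -101.188889/130.966285 = -0.772633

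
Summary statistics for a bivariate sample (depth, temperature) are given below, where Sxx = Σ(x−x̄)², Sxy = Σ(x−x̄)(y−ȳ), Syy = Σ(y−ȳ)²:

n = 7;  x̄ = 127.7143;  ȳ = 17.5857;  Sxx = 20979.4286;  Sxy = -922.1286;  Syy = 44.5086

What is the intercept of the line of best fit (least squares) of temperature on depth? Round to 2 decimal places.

b = Sxy/Sxx = -922.1286/20979.4286 = -0.043954
a = ȳ − b·x̄ = 17.5857 − (-0.043954)·127.7143 = 23.199247

23.20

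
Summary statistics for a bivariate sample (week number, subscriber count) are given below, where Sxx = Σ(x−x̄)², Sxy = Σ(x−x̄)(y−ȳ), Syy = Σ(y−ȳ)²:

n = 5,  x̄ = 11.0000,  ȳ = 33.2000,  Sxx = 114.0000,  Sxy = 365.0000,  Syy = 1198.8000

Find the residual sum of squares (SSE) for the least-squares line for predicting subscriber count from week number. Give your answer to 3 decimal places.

30.160

b = Sxy/Sxx = 365/114 = 3.201754
SSE = Syy − b·Sxy = 1198.8 − 3.201754·365 = 30.159649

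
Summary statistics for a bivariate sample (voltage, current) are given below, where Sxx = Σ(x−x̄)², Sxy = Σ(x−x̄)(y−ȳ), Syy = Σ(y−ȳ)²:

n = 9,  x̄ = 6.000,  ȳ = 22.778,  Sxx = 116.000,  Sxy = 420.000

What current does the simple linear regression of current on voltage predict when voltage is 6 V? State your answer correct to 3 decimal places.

22.778

b = Sxy/Sxx = 420/116 = 3.620690
a = ȳ − b·x̄ = 22.778 − 3.620690·6 = 1.053862
ŷ(6) = a + b·6 = 1.053862 + 3.620690·6 = 22.778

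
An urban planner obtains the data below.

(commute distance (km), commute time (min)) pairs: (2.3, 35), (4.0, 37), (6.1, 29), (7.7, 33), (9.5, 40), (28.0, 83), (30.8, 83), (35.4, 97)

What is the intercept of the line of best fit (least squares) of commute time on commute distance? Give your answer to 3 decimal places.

23.251

n = 8, Σx = 123.8, Σy = 437, Σxy = 9353.7, Σx² = 3193.84
Sxx = Σx² − (Σx)²/n = 3193.84 − 1915.805 = 1278.035
Sxy = Σxy − (Σx)(Σy)/n = 9353.7 − 6762.575 = 2591.125
b = Sxy/Sxx = 2591.125/1278.035 = 2.027429
a = ȳ − b·x̄ = 54.625 − 2.027429·15.475 = 23.250539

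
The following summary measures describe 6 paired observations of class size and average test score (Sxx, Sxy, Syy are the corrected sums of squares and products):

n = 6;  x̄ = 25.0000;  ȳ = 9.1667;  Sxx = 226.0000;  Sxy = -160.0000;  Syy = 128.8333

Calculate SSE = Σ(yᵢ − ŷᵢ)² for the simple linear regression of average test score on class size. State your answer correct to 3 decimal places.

b = Sxy/Sxx = -160/226 = -0.707965
SSE = Syy − b·Sxy = 128.8333 − (-0.707965)·(-160) = 15.558964

15.559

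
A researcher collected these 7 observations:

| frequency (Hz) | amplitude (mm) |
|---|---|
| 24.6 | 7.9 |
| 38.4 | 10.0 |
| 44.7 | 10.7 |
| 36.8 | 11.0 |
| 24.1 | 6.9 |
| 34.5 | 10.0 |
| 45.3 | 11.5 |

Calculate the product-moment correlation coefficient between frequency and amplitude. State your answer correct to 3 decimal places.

n = 7, Σx = 248.4, Σy = 68, Σxy = 2493.67, Σx² = 9255.2, Σy² = 677.76
Sxx = Σx² − (Σx)²/n = 9255.2 − 8814.651429 = 440.548571
Sxy = Σxy − (Σx)(Σy)/n = 2493.67 − 2413.028571 = 80.641429
Syy = Σy² − (Σy)²/n = 677.76 − 660.571429 = 17.188571
r = Sxy/√(Sxx·Syy) = 80.641429/√(7572.400588) = 80.641429/87.019541 = 0.926705

0.927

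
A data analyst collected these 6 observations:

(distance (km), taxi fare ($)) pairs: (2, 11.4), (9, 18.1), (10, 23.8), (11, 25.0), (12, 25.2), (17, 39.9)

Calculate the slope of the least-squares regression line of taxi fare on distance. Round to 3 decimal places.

n = 6, Σx = 61, Σy = 143.4, Σxy = 1679.4, Σx² = 739
Sxx = Σx² − (Σx)²/n = 739 − 620.166667 = 118.833333
Sxy = Σxy − (Σx)(Σy)/n = 1679.4 − 1457.9 = 221.5
b = Sxy/Sxx = 221.5/118.833333 = 1.863955

1.864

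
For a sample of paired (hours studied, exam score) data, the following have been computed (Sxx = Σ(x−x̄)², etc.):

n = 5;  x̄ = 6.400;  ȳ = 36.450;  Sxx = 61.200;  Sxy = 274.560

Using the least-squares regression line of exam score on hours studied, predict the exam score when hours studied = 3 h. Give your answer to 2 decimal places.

b = Sxy/Sxx = 274.56/61.2 = 4.486275
a = ȳ − b·x̄ = 36.45 − 4.486275·6.4 = 7.737843
ŷ(3) = a + b·3 = 7.737843 + 4.486275·3 = 21.196667

21.20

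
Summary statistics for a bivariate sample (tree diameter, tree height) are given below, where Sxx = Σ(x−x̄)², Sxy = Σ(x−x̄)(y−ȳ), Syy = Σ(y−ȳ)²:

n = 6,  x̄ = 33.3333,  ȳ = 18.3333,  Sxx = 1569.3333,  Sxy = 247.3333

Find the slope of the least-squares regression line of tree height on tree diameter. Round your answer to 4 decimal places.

0.1576

b = Sxy/Sxx = 247.3333/1569.3333 = 0.157604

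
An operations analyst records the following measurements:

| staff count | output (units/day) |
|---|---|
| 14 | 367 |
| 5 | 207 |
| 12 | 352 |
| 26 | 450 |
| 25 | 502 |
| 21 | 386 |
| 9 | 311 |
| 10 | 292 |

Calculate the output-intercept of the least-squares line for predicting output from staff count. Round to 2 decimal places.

188.92

n = 8, Σx = 122, Σy = 2867, Σxy = 48472, Σx² = 2288
Sxx = Σx² − (Σx)²/n = 2288 − 1860.5 = 427.5
Sxy = Σxy − (Σx)(Σy)/n = 48472 − 43721.75 = 4750.25
b = Sxy/Sxx = 4750.25/427.5 = 11.111696
a = ȳ − b·x̄ = 358.375 − 11.111696·15.25 = 188.921637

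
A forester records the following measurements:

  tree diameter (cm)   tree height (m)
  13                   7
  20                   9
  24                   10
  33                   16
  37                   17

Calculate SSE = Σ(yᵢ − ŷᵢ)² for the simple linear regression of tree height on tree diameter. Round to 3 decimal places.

2.723

n = 5, Σx = 127, Σy = 59, Σxy = 1668, Σx² = 3603, Σy² = 775
Sxx = Σx² − (Σx)²/n = 3603 − 3225.8 = 377.2
Sxy = Σxy − (Σx)(Σy)/n = 1668 − 1498.6 = 169.4
Syy = Σy² − (Σy)²/n = 775 − 696.2 = 78.8
b = Sxy/Sxx = 169.4/377.2 = 0.449099
SSE = Syy − b·Sxy = 78.8 − 0.449099·169.4 = 2.722694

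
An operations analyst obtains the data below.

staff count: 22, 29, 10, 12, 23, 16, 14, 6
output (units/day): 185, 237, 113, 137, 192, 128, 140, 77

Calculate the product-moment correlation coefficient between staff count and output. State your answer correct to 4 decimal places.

n = 8, Σx = 132, Σy = 1209, Σxy = 22603, Σx² = 2586, Σy² = 200709
Sxx = Σx² − (Σx)²/n = 2586 − 2178 = 408
Sxy = Σxy − (Σx)(Σy)/n = 22603 − 19948.5 = 2654.5
Syy = Σy² − (Σy)²/n = 200709 − 182710.125 = 17998.875
r = Sxy/√(Sxx·Syy) = 2654.5/√(7343541) = 2654.5/2709.896862 = 0.979558

0.9796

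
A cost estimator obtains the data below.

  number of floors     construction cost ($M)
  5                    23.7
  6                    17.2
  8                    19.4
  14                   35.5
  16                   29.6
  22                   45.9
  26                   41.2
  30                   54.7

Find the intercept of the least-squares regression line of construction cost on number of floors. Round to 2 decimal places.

n = 8, Σx = 127, Σy = 267.2, Σxy = 5069.5, Σx² = 2637
Sxx = Σx² − (Σx)²/n = 2637 − 2016.125 = 620.875
Sxy = Σxy − (Σx)(Σy)/n = 5069.5 − 4241.8 = 827.7
b = Sxy/Sxx = 827.7/620.875 = 1.333119
a = ȳ − b·x̄ = 33.4 − 1.333119·15.875 = 12.236743

12.24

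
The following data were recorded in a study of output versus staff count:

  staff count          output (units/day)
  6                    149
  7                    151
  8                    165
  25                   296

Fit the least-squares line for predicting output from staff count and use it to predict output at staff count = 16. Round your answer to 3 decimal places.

225.506

n = 4, Σx = 46, Σy = 761, Σxy = 10671, Σx² = 774
Sxx = Σx² − (Σx)²/n = 774 − 529 = 245
Sxy = Σxy − (Σx)(Σy)/n = 10671 − 8751.5 = 1919.5
b = Sxy/Sxx = 1919.5/245 = 7.834694
a = ȳ − b·x̄ = 190.25 − 7.834694·11.5 = 100.151020
ŷ(16) = a + b·16 = 100.151020 + 7.834694·16 = 225.506122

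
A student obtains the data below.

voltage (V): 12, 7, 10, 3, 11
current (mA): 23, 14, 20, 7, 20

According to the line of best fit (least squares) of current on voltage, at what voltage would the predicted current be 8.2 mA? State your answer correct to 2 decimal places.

n = 5, Σx = 43, Σy = 84, Σxy = 815, Σx² = 423
Sxx = Σx² − (Σx)²/n = 423 − 369.8 = 53.2
Sxy = Σxy − (Σx)(Σy)/n = 815 − 722.4 = 92.6
b = Sxy/Sxx = 92.6/53.2 = 1.740602
a = ȳ − b·x̄ = 16.8 − 1.740602·8.6 = 1.830827
Set a + b·x = 8.2: x = (8.2 − 1.830827) / 1.740602 = 3.659179

3.66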